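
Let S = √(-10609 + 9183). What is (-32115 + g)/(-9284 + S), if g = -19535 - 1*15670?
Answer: 312499440/43097041 + 33660*I*√1426/43097041 ≈ 7.2511 + 0.029494*I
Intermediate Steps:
g = -35205 (g = -19535 - 15670 = -35205)
S = I*√1426 (S = √(-1426) = I*√1426 ≈ 37.762*I)
(-32115 + g)/(-9284 + S) = (-32115 - 35205)/(-9284 + I*√1426) = -67320/(-9284 + I*√1426)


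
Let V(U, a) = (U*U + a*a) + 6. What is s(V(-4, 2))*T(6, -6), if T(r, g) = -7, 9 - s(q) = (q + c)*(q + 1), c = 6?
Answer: 5985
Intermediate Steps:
V(U, a) = 6 + U² + a² (V(U, a) = (U² + a²) + 6 = 6 + U² + a²)
s(q) = 9 - (1 + q)*(6 + q) (s(q) = 9 - (q + 6)*(q + 1) = 9 - (6 + q)*(1 + q) = 9 - (1 + q)*(6 + q))
s(V(-4, 2))*T(6, -6) = (3 - (6 + (-4)² + 2²)² - 7*(6 + (-4)² + 2²))*(-7) = (3 - (6 + 16 + 4)² - 7*(6 + 16 + 4))*(-7) = (3 - 1*26² - 7*26)*(-7) = (3 - 1*676 - 182)*(-7) = (3 - 676 - 182)*(-7) = -855*(-7) = 5985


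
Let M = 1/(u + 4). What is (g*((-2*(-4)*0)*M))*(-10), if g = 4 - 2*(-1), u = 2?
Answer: 0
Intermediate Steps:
g = 6 (g = 4 + 2 = 6)
M = ⅙ (M = 1/(2 + 4) = 1/6 = ⅙ ≈ 0.16667)
(g*((-2*(-4)*0)*M))*(-10) = (6*((-2*(-4)*0)*(⅙)))*(-10) = (6*((8*0)*(⅙)))*(-10) = (6*(0*(⅙)))*(-10) = (6*0)*(-10) = 0*(-10) = 0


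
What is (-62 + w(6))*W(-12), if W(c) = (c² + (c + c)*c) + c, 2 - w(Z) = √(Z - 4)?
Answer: -25200 - 420*√2 ≈ -25794.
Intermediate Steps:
w(Z) = 2 - √(-4 + Z) (w(Z) = 2 - √(Z - 4) = 2 - √(-4 + Z))
W(c) = c + 3*c² (W(c) = (c² + (2*c)*c) + c = (c² + 2*c²) + c = 3*c² + c = c + 3*c²)
(-62 + w(6))*W(-12) = (-62 + (2 - √(-4 + 6)))*(-12*(1 + 3*(-12))) = (-62 + (2 - √2))*(-12*(1 - 36)) = (-60 - √2)*(-12*(-35)) = (-60 - √2)*420 = -25200 - 420*√2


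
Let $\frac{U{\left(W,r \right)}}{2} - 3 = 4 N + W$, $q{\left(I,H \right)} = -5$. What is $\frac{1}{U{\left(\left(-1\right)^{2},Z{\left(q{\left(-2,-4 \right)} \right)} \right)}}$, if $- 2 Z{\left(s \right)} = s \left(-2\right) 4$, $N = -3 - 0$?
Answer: $- \frac{1}{16} \approx -0.0625$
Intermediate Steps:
$N = -3$ ($N = -3 + 0 = -3$)
$Z{\left(s \right)} = 4 s$ ($Z{\left(s \right)} = - \frac{s \left(-2\right) 4}{2} = - \frac{- 2 s 4}{2} = - \frac{\left(-8\right) s}{2} = 4 s$)
$U{\left(W,r \right)} = -18 + 2 W$ ($U{\left(W,r \right)} = 6 + 2 \left(4 \left(-3\right) + W\right) = 6 + 2 \left(-12 + W\right) = 6 + \left(-24 + 2 W\right) = -18 + 2 W$)
$\frac{1}{U{\left(\left(-1\right)^{2},Z{\left(q{\left(-2,-4 \right)} \right)} \right)}} = \frac{1}{-18 + 2 \left(-1\right)^{2}} = \frac{1}{-18 + 2 \cdot 1} = \frac{1}{-18 + 2} = \frac{1}{-16} = - \frac{1}{16}$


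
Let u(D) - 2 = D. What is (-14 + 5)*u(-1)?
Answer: -9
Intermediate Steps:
u(D) = 2 + D
(-14 + 5)*u(-1) = (-14 + 5)*(2 - 1) = -9*1 = -9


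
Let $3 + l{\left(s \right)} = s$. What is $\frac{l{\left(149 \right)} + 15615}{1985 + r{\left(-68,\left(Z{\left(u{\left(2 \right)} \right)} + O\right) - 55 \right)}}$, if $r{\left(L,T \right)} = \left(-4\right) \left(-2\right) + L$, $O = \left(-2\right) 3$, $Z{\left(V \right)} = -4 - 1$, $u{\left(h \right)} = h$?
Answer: $\frac{15761}{1925} \approx 8.1875$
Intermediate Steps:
$l{\left(s \right)} = -3 + s$
$Z{\left(V \right)} = -5$
$O = -6$
$r{\left(L,T \right)} = 8 + L$
$\frac{l{\left(149 \right)} + 15615}{1985 + r{\left(-68,\left(Z{\left(u{\left(2 \right)} \right)} + O\right) - 55 \right)}} = \frac{\left(-3 + 149\right) + 15615}{1985 + \left(8 - 68\right)} = \frac{146 + 15615}{1985 - 60} = \frac{15761}{1925}$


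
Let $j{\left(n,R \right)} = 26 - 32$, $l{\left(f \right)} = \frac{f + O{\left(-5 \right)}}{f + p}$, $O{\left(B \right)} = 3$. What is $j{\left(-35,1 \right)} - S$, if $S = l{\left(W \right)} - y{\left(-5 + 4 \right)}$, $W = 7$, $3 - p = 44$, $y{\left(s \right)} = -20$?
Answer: $- \frac{437}{17} \approx -25.706$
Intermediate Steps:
$p = -41$ ($p = 3 - 44 = -41$)
$l{\left(f \right)} = \frac{3 + f}{-41 + f}$ ($l{\left(f \right)} = \frac{f + 3}{f - 41} = \frac{3 + f}{-41 + f}$)
$j{\left(n,R \right)} = -6$
$S = \frac{335}{17}$ ($S = \frac{3 + 7}{-41 + 7} - -20 = \frac{1}{-34} \cdot 10 + 20 = \left(- \frac{1}{34}\right) 10 + 20 = - \frac{5}{17} + 20 = \frac{335}{17} \approx 19.706$)
$j{\left(-35,1 \right)} - S = -6 - \frac{335}{17} = - \frac{437}{17}$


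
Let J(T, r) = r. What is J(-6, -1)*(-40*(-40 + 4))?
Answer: -1440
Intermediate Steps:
J(-6, -1)*(-40*(-40 + 4)) = -(-40)*(-40 + 4) = -(-40)*(-36) = -1*1440 = -1440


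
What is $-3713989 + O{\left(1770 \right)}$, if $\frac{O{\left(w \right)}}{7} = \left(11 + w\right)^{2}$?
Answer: $18489738$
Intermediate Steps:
$O{\left(w \right)} = 7 \left(11 + w\right)^{2}$
$-3713989 + O{\left(1770 \right)} = -3713989 + 7 \left(11 + 1770\right)^{2} = -3713989 + 7 \cdot 1781^{2} = -3713989 + 7 \cdot 3171961 = -3713989 + 22203727 = 18489738$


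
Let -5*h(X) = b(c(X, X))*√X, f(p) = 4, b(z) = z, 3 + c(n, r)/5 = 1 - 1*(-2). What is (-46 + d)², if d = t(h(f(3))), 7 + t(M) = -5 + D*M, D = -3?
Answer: 3364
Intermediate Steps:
c(n, r) = 0 (c(n, r) = -15 + 5*(1 - 1*(-2)) = -15 + 5*(1 + 2) = -15 + 5*3 = -15 + 15 = 0)
h(X) = 0 (h(X) = -0*√X = -⅕*0 = 0)
t(M) = -12 - 3*M (t(M) = -7 + (-5 - 3*M) = -12 - 3*M)
d = -12 (d = -12 - 3*0 = -12 + 0 = -12)
(-46 + d)² = (-46 - 12)² = (-58)² = 3364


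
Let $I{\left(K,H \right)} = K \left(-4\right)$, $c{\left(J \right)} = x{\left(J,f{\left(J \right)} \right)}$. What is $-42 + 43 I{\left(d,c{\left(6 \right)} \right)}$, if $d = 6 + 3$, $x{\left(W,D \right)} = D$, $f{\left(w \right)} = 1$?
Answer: $-1590$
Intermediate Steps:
$d = 9$
$c{\left(J \right)} = 1$
$I{\left(K,H \right)} = - 4 K$
$-42 + 43 I{\left(d,c{\left(6 \right)} \right)} = -42 + 43 \left(\left(-4\right) 9\right) = -42 + 43 \left(-36\right) = -42 - 1548 = -1590$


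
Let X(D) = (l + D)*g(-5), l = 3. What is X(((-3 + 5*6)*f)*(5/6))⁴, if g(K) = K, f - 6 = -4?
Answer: 3317760000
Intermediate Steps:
f = 2 (f = 6 - 4 = 2)
X(D) = -15 - 5*D (X(D) = (3 + D)*(-5) = -15 - 5*D)
X(((-3 + 5*6)*f)*(5/6))⁴ = (-15 - 5*(-3 + 5*6)*2*5/6)⁴ = (-15 - 5*(-3 + 30)*2*5*(⅙))⁴ = (-15 - 5*27*2*5/6)⁴ = (-15 - 270*5/6)⁴ = (-15 - 5*45)⁴ = (-15 - 225)⁴ = (-240)⁴ = 3317760000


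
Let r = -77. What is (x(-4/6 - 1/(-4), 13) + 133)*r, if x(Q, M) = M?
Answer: -11242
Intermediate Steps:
(x(-4/6 - 1/(-4), 13) + 133)*r = (13 + 133)*(-77) = 146*(-77) = -11242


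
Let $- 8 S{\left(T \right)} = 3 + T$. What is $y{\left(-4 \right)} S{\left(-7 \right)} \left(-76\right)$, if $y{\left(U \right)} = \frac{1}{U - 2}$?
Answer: $\frac{19}{3} \approx 6.3333$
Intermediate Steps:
$S{\left(T \right)} = - \frac{3}{8} - \frac{T}{8}$ ($S{\left(T \right)} = - \frac{3 + T}{8} = - \frac{3}{8} - \frac{T}{8}$)
$y{\left(U \right)} = \frac{1}{-2 + U}$
$y{\left(-4 \right)} S{\left(-7 \right)} \left(-76\right) = \frac{- \frac{3}{8} - - \frac{7}{8}}{-2 - 4} \left(-76\right) = \frac{- \frac{3}{8} + \frac{7}{8}}{-6} \left(-76\right) = \left(- \frac{1}{6}\right) \frac{1}{2} \left(-76\right) = \left(- \frac{1}{12}\right) \left(-76\right) = \frac{19}{3}$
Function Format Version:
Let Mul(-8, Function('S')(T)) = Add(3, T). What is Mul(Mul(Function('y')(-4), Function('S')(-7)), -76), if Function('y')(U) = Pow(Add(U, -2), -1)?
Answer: Rational(19, 3) ≈ 6.3333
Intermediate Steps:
Function('S')(T) = Add(Rational(-3, 8), Mul(Rational(-1, 8), T)) (Function('S')(T) = Mul(Rational(-1, 8), Add(3, T)) = Add(Rational(-3, 8), Mul(Rational(-1, 8), T)))
Function('y')(U) = Pow(Add(-2, U), -1)
Mul(Mul(Function('y')(-4), Function('S')(-7)), -76) = Mul(Mul(Pow(Add(-2, -4), -1), Add(Rational(-3, 8), Mul(Rational(-1, 8), -7))), -76) = Mul(Mul(Pow(-6, -1), Add(Rational(-3, 8), Rational(7, 8))), -76) = Mul(Mul(Rational(-1, 6), Rational(1, 2)), -76) = Mul(Rational(-1, 12), -76) = Rational(19, 3)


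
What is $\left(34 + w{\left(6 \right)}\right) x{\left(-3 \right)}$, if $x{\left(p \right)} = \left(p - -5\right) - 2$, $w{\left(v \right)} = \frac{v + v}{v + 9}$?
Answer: $0$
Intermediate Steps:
$w{\left(v \right)} = \frac{2 v}{9 + v}$
$x{\left(p \right)} = 3 + p$ ($x{\left(p \right)} = \left(p + 5\right) - 2 = \left(5 + p\right) - 2 = 3 + p$)
$\left(34 + w{\left(6 \right)}\right) x{\left(-3 \right)} = \left(34 + 2 \cdot 6 \frac{1}{9 + 6}\right) \left(3 - 3\right) = \left(34 + 2 \cdot 6 \cdot \frac{1}{15}\right) 0 = \left(34 + \frac{4}{5}\right) 0 = \frac{174}{5} \cdot 0 = 0$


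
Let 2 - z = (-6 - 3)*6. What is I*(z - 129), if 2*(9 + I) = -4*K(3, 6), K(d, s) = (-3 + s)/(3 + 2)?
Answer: 3723/5 ≈ 744.60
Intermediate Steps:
K(d, s) = -⅗ + s/5 (K(d, s) = (-3 + s)/5 = (-3 + s)*(⅕) = -⅗ + s/5)
I = -51/5 (I = -9 + (-4*(-⅗ + (⅕)*6))/2 = -9 + (-4*(-⅗ + 6/5))/2 = -9 + (-4*⅗)/2 = -9 + (½)*(-12/5) = -9 - 6/5 = -51/5 ≈ -10.200)
z = 56 (z = 2 - (-6 - 3)*6 = 2 - (-9)*6 = 2 - 1*(-54) = 2 + 54 = 56)
I*(z - 129) = -51*(56 - 129)/5 = -51/5*(-73) = 3723/5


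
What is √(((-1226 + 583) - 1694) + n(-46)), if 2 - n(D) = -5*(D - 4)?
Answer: I*√2585 ≈ 50.843*I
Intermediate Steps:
n(D) = -18 + 5*D (n(D) = 2 - (-5)*(D - 4) = 2 - (-5)*(-4 + D) = 2 - (20 - 5*D) = 2 + (-20 + 5*D) = -18 + 5*D)
√(((-1226 + 583) - 1694) + n(-46)) = √(((-1226 + 583) - 1694) + (-18 + 5*(-46))) = √((-643 - 1694) + (-18 - 230)) = √(-2337 - 248) = √(-2585) = I*√2585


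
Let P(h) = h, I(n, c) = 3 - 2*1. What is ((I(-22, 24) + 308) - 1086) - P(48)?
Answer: -825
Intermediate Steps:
I(n, c) = 1 (I(n, c) = 3 - 2 = 1)
((I(-22, 24) + 308) - 1086) - P(48) = ((1 + 308) - 1086) - 1*48 = (309 - 1086) - 48 = -777 - 48 = -825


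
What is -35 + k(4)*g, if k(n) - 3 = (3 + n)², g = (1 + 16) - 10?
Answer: 329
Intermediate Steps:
g = 7 (g = 17 - 10 = 7)
k(n) = 3 + (3 + n)²
-35 + k(4)*g = -35 + (3 + (3 + 4)²)*7 = -35 + (3 + 7²)*7 = -35 + (3 + 49)*7 = -35 + 52*7 = -35 + 364 = 329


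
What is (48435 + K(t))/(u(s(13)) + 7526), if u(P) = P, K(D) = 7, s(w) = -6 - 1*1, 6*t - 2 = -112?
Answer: 48442/7519 ≈ 6.4426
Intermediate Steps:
t = -55/3 (t = ⅓ + (⅙)*(-112) = ⅓ - 56/3 = -55/3 ≈ -18.333)
s(w) = -7 (s(w) = -6 - 1 = -7)
(48435 + K(t))/(u(s(13)) + 7526) = (48435 + 7)/(-7 + 7526) = 48442/7519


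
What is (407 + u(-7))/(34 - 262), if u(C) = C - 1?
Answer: -7/4 ≈ -1.7500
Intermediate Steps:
u(C) = -1 + C
(407 + u(-7))/(34 - 262) = (407 + (-1 - 7))/(34 - 262) = (407 - 8)/(-228) = 399*(-1/228) = -7/4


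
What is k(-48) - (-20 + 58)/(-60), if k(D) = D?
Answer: -1421/30 ≈ -47.367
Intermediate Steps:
k(-48) - (-20 + 58)/(-60) = -48 - (-20 + 58)/(-60) = -48 - (-1)*38/60 = -48 - 1*(-19/30) = -48 + 19/30 = -1421/30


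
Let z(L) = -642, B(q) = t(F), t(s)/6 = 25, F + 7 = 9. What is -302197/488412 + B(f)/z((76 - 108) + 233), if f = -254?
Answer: -44545379/52260084 ≈ -0.85238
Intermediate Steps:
F = 2 (F = -7 + 9 = 2)
t(s) = 150 (t(s) = 6*25 = 150)
B(q) = 150
-302197/488412 + B(f)/z((76 - 108) + 233) = -302197/488412 + 150/(-642) = -302197*1/488412 + 150*(-1/642) = -302197/488412 - 25/107 = -44545379/52260084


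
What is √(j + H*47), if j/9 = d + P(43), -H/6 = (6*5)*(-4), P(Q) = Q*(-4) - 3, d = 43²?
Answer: 3*√5434 ≈ 221.15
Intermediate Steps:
d = 1849
P(Q) = -3 - 4*Q (P(Q) = -4*Q - 3 = -3 - 4*Q)
H = 720 (H = -6*6*5*(-4) = -180*(-4) = -6*(-120) = 720)
j = 15066 (j = 9*(1849 + (-3 - 4*43)) = 9*(1849 + (-3 - 172)) = 9*(1849 - 175) = 9*1674 = 15066)
√(j + H*47) = √(15066 + 720*47) = √(15066 + 33840) = √48906 = 3*√5434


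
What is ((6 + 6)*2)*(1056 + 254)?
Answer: 31440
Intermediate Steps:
((6 + 6)*2)*(1056 + 254) = (12*2)*1310 = 24*1310 = 31440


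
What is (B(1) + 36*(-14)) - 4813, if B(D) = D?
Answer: -5316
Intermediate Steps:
(B(1) + 36*(-14)) - 4813 = (1 + 36*(-14)) - 4813 = (1 - 504) - 4813 = -503 - 4813 = -5316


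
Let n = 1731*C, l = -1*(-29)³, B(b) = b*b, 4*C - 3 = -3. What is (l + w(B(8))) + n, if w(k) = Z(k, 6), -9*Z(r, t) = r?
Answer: 219437/9 ≈ 24382.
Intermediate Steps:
C = 0 (C = ¾ + (¼)*(-3) = ¾ - ¾ = 0)
Z(r, t) = -r/9
B(b) = b²
w(k) = -k/9
l = 24389 (l = -1*(-24389) = 24389)
n = 0 (n = 1731*0 = 0)
(l + w(B(8))) + n = (24389 - ⅑*8²) + 0 = (24389 - ⅑*64) + 0 = (24389 - 64/9) + 0 = 219437/9 + 0 = 219437/9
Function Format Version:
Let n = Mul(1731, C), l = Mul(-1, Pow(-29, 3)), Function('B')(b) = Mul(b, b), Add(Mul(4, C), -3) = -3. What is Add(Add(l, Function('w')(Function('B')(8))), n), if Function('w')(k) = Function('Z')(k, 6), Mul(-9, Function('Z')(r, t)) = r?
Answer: Rational(219437, 9) ≈ 24382.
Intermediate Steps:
C = 0 (C = Add(Rational(3, 4), Mul(Rational(1, 4), -3)) = Add(Rational(3, 4), Rational(-3, 4)) = 0)
Function('Z')(r, t) = Mul(Rational(-1, 9), r)
Function('B')(b) = Pow(b, 2)
Function('w')(k) = Mul(Rational(-1, 9), k)
l = 24389 (l = Mul(-1, -24389) = 24389)
n = 0 (n = Mul(1731, 0) = 0)
Add(Add(l, Function('w')(Function('B')(8))), n) = Add(Add(24389, Mul(Rational(-1, 9), Pow(8, 2))), 0) = Add(Add(24389, Mul(Rational(-1, 9), 64)), 0) = Add(Add(24389, Rational(-64, 9)), 0) = Add(Rational(219437, 9), 0) = Rational(219437, 9)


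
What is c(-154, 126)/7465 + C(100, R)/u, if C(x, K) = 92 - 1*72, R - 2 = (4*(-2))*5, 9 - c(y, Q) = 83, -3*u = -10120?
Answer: -15049/3777290 ≈ -0.0039841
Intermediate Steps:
u = 10120/3 (u = -1/3*(-10120) = 10120/3 ≈ 3373.3)
c(y, Q) = -74 (c(y, Q) = 9 - 1*83 = 9 - 83 = -74)
R = -38 (R = 2 + (4*(-2))*5 = 2 - 8*5 = 2 - 40 = -38)
C(x, K) = 20 (C(x, K) = 92 - 72 = 20)
c(-154, 126)/7465 + C(100, R)/u = -74/7465 + 20/(10120/3) = -74*1/7465 + 20*(3/10120) = -74/7465 + 3/506 = -15049/3777290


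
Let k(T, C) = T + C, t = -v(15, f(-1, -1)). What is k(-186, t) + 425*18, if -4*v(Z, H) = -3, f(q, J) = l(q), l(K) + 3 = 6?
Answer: 29853/4 ≈ 7463.3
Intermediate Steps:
l(K) = 3 (l(K) = -3 + 6 = 3)
f(q, J) = 3
v(Z, H) = ¾ (v(Z, H) = -¼*(-3) = ¾)
t = -¾ (t = -1*¾ = -¾ ≈ -0.75000)
k(T, C) = C + T
k(-186, t) + 425*18 = (-¾ - 186) + 425*18 = -747/4 + 7650 = 29853/4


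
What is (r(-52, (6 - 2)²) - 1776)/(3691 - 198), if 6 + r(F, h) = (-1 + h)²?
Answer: -1557/3493 ≈ -0.44575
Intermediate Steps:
r(F, h) = -6 + (-1 + h)²
(r(-52, (6 - 2)²) - 1776)/(3691 - 198) = ((-6 + (-1 + (6 - 2)²)²) - 1776)/(3691 - 198) = ((-6 + (-1 + 4²)²) - 1776)/3493 = ((-6 + (-1 + 16)²) - 1776)*(1/3493) = ((-6 + 15²) - 1776)*(1/3493) = ((-6 + 225) - 1776)*(1/3493) = (219 - 1776)*(1/3493) = -1557*1/3493 = -1557/3493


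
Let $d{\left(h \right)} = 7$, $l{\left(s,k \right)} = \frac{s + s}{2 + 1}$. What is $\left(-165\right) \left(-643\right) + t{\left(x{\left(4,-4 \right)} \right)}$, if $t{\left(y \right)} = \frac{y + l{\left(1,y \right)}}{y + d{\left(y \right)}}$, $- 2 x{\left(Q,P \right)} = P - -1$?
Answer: $\frac{5410858}{51} \approx 1.061 \cdot 10^{5}$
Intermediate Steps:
$l{\left(s,k \right)} = \frac{2 s}{3}$
$x{\left(Q,P \right)} = - \frac{1}{2} - \frac{P}{2}$ ($x{\left(Q,P \right)} = - \frac{P - -1}{2} = - \frac{P + 1}{2} = - \frac{1 + P}{2} = - \frac{1}{2} - \frac{P}{2}$)
$t{\left(y \right)} = \frac{\frac{2}{3} + y}{7 + y}$ ($t{\left(y \right)} = \frac{y + \frac{2}{3} \cdot 1}{y + 7} = \frac{y + \frac{2}{3}}{7 + y} = \frac{\frac{2}{3} + y}{7 + y}$)
$\left(-165\right) \left(-643\right) + t{\left(x{\left(4,-4 \right)} \right)} = \left(-165\right) \left(-643\right) + \frac{\frac{2}{3} - - \frac{3}{2}}{7 - - \frac{3}{2}} = 106095 + \frac{\frac{2}{3} + \left(- \frac{1}{2} + 2\right)}{7 + \left(- \frac{1}{2} + 2\right)} = 106095 + \frac{\frac{2}{3} + \frac{3}{2}}{7 + \frac{3}{2}} = 106095 + \frac{1}{\frac{17}{2}} \cdot \frac{13}{6} = 106095 + \frac{2}{17} \cdot \frac{13}{6} = 106095 + \frac{13}{51} = \frac{5410858}{51}$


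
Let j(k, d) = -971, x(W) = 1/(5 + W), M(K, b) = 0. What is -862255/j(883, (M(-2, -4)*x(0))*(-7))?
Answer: 862255/971 ≈ 888.01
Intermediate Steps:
-862255/j(883, (M(-2, -4)*x(0))*(-7)) = -862255/(-971) = -862255*(-1/971) = 862255/971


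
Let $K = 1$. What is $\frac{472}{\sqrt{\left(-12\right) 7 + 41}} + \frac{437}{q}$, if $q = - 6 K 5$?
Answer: $- \frac{437}{30} - \frac{472 i \sqrt{43}}{43} \approx -14.567 - 71.979 i$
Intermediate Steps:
$q = -30$ ($q = \left(-6\right) 1 \cdot 5 = \left(-6\right) 5 = -30$)
$\frac{472}{\sqrt{\left(-12\right) 7 + 41}} + \frac{437}{q} = \frac{472}{\sqrt{\left(-12\right) 7 + 41}} + \frac{437}{-30} = \frac{472}{\sqrt{-84 + 41}} + 437 \left(- \frac{1}{30}\right) = \frac{472}{\sqrt{-43}} - \frac{437}{30} = \frac{472}{i \sqrt{43}} - \frac{437}{30} = 472 \left(- \frac{i \sqrt{43}}{43}\right) - \frac{437}{30} = - \frac{472 i \sqrt{43}}{43} - \frac{437}{30} = - \frac{437}{30} - \frac{472 i \sqrt{43}}{43}$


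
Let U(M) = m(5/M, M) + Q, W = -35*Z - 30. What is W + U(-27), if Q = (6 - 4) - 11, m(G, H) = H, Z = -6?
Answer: 144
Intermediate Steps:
W = 180 (W = -35*(-6) - 30 = 210 - 30 = 180)
Q = -9 (Q = 2 - 11 = -9)
U(M) = -9 + M (U(M) = M - 9 = -9 + M)
W + U(-27) = 180 + (-9 - 27) = 180 - 36 = 144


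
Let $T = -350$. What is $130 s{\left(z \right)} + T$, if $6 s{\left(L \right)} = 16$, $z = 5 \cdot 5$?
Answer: $- \frac{10}{3} \approx -3.3333$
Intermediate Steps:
$z = 25$
$s{\left(L \right)} = \frac{8}{3}$ ($s{\left(L \right)} = \frac{1}{6} \cdot 16 = \frac{8}{3}$)
$130 s{\left(z \right)} + T = 130 \cdot \frac{8}{3} - 350 = \frac{1040}{3} - 350 = - \frac{10}{3}$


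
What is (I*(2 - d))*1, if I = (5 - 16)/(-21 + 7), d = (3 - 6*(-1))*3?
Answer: -275/14 ≈ -19.643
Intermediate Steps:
d = 27 (d = (3 - 1*(-6))*3 = (3 + 6)*3 = 9*3 = 27)
I = 11/14 (I = -11/(-14) = -11*(-1/14) = 11/14 ≈ 0.78571)
(I*(2 - d))*1 = (11*(2 - 1*27)/14)*1 = (11*(2 - 27)/14)*1 = ((11/14)*(-25))*1 = -275/14*1 = -275/14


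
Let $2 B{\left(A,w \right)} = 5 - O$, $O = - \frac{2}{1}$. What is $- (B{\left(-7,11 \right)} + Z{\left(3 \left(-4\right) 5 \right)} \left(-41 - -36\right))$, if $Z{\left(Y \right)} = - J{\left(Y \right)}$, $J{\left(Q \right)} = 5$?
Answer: $- \frac{57}{2} \approx -28.5$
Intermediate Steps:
$O = -2$ ($O = \left(-2\right) 1 = -2$)
$B{\left(A,w \right)} = \frac{7}{2}$ ($B{\left(A,w \right)} = \frac{5 - -2}{2} = \frac{5 + 2}{2} = \frac{1}{2} \cdot 7 = \frac{7}{2}$)
$Z{\left(Y \right)} = -5$ ($Z{\left(Y \right)} = \left(-1\right) 5 = -5$)
$- (B{\left(-7,11 \right)} + Z{\left(3 \left(-4\right) 5 \right)} \left(-41 - -36\right)) = - (\frac{7}{2} - 5 \left(-41 - -36\right)) = - (\frac{7}{2} - 5 \left(-41 + 36\right)) = - (\frac{7}{2} - -25) = - (\frac{7}{2} + 25) = \left(-1\right) \frac{57}{2} = - \frac{57}{2}$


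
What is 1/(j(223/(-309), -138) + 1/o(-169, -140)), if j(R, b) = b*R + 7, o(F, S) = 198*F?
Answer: 3446586/367379195 ≈ 0.0093815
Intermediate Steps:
j(R, b) = 7 + R*b (j(R, b) = R*b + 7 = 7 + R*b)
1/(j(223/(-309), -138) + 1/o(-169, -140)) = 1/((7 + (223/(-309))*(-138)) + 1/(198*(-169))) = 1/((7 + (223*(-1/309))*(-138)) + 1/(-33462)) = 1/((7 - 223/309*(-138)) - 1/33462) = 1/((7 + 10258/103) - 1/33462) = 1/(10979/103 - 1/33462) = 1/(367379195/3446586) = 3446586/367379195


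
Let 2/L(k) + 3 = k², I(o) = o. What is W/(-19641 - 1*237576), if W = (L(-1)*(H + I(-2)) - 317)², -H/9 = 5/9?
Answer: -96100/257217 ≈ -0.37361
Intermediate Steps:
H = -5 (H = -45/9 = -9*5/9 = -5)
L(k) = 2/(-3 + k²)
W = 96100 (W = ((2/(-3 + (-1)²))*(-5 - 2) - 317)² = ((2/(-3 + 1))*(-7) - 317)² = ((2/(-2))*(-7) - 317)² = ((2*(-½))*(-7) - 317)² = (-1*(-7) - 317)² = (7 - 317)² = (-310)² = 96100)
W/(-19641 - 1*237576) = 96100/(-19641 - 1*237576) = 96100/(-19641 - 237576) = 96100/(-257217) = 96100*(-1/257217) = -96100/257217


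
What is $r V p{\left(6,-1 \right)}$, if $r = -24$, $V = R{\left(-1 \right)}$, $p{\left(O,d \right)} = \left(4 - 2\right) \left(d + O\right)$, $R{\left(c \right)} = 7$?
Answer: $-1680$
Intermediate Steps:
$p{\left(O,d \right)} = 2 O + 2 d$ ($p{\left(O,d \right)} = 2 \left(O + d\right) = 2 O + 2 d$)
$V = 7$
$r V p{\left(6,-1 \right)} = \left(-24\right) 7 \left(2 \cdot 6 + 2 \left(-1\right)\right) = - 168 \left(12 - 2\right) = \left(-168\right) 10 = -1680$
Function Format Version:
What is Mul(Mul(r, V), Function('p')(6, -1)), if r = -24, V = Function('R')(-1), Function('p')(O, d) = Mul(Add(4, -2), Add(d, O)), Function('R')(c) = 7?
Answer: -1680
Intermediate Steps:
Function('p')(O, d) = Add(Mul(2, O), Mul(2, d)) (Function('p')(O, d) = Mul(2, Add(O, d)) = Add(Mul(2, O), Mul(2, d)))
V = 7
Mul(Mul(r, V), Function('p')(6, -1)) = Mul(Mul(-24, 7), Add(Mul(2, 6), Mul(2, -1))) = Mul(-168, Add(12, -2)) = Mul(-168, 10) = -1680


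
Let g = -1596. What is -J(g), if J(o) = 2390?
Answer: -2390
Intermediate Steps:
-J(g) = -1*2390 = -2390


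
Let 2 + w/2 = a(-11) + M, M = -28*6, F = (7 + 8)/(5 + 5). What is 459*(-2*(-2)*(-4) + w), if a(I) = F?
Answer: -162027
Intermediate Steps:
F = 3/2 (F = 15/10 = 15*(1/10) = 3/2 ≈ 1.5000)
M = -168
a(I) = 3/2
w = -337 (w = -4 + 2*(3/2 - 168) = -4 + 2*(-333/2) = -4 - 333 = -337)
459*(-2*(-2)*(-4) + w) = 459*(-2*(-2)*(-4) - 337) = 459*(4*(-4) - 337) = 459*(-16 - 337) = 459*(-353) = -162027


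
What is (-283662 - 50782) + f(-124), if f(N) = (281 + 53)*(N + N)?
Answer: -417276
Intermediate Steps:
f(N) = 668*N (f(N) = 334*(2*N) = 668*N)
(-283662 - 50782) + f(-124) = (-283662 - 50782) + 668*(-124) = -334444 - 82832 = -417276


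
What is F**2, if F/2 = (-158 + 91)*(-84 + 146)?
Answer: 69022864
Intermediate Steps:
F = -8308 (F = 2*((-158 + 91)*(-84 + 146)) = 2*(-67*62) = 2*(-4154) = -8308)
F**2 = (-8308)**2 = 69022864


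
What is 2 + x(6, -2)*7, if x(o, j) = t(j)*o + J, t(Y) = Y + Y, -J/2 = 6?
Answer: -250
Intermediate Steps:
J = -12 (J = -2*6 = -12)
t(Y) = 2*Y
x(o, j) = -12 + 2*j*o (x(o, j) = (2*j)*o - 12 = 2*j*o - 12 = -12 + 2*j*o)
2 + x(6, -2)*7 = 2 + (-12 + 2*(-2)*6)*7 = 2 + (-12 - 24)*7 = 2 - 36*7 = 2 - 252 = -250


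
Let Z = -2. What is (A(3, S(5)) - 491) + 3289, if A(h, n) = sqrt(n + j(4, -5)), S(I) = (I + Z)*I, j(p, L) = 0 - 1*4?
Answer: 2798 + sqrt(11) ≈ 2801.3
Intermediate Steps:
j(p, L) = -4 (j(p, L) = 0 - 4 = -4)
S(I) = I*(-2 + I) (S(I) = (I - 2)*I = (-2 + I)*I = I*(-2 + I))
A(h, n) = sqrt(-4 + n) (A(h, n) = sqrt(n - 4) = sqrt(-4 + n))
(A(3, S(5)) - 491) + 3289 = (sqrt(-4 + 5*(-2 + 5)) - 491) + 3289 = (sqrt(-4 + 5*3) - 491) + 3289 = (sqrt(-4 + 15) - 491) + 3289 = (sqrt(11) - 491) + 3289 = (-491 + sqrt(11)) + 3289 = 2798 + sqrt(11)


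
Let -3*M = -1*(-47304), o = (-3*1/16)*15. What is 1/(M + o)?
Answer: -16/252333 ≈ -6.3408e-5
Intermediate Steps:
o = -45/16 (o = -3*1/16*15 = -3/16*15 = -45/16 ≈ -2.8125)
M = -15768 (M = -(-1)*(-47304)/3 = -⅓*47304 = -15768)
1/(M + o) = 1/(-15768 - 45/16) = 1/(-252333/16) = -16/252333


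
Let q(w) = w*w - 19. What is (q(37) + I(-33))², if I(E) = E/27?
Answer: 147355321/81 ≈ 1.8192e+6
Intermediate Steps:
I(E) = E/27 (I(E) = E*(1/27) = E/27)
q(w) = -19 + w² (q(w) = w² - 19 = -19 + w²)
(q(37) + I(-33))² = ((-19 + 37²) + (1/27)*(-33))² = ((-19 + 1369) - 11/9)² = (1350 - 11/9)² = (12139/9)² = 147355321/81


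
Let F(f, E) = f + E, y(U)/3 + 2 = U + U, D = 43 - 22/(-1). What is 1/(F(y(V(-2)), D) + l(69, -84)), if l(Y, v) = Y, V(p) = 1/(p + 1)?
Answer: 1/122 ≈ 0.0081967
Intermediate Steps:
V(p) = 1/(1 + p)
D = 65 (D = 43 - 22*(-1) = 43 + 22 = 65)
y(U) = -6 + 6*U (y(U) = -6 + 3*(U + U) = -6 + 3*(2*U) = -6 + 6*U)
F(f, E) = E + f
1/(F(y(V(-2)), D) + l(69, -84)) = 1/((65 + (-6 + 6/(1 - 2))) + 69) = 1/((65 + (-6 + 6/(-1))) + 69) = 1/((65 + (-6 + 6*(-1))) + 69) = 1/((65 + (-6 - 6)) + 69) = 1/((65 - 12) + 69) = 1/(53 + 69) = 1/122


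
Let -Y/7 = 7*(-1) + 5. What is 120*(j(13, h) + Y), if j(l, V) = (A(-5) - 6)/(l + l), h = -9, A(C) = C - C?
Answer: 21480/13 ≈ 1652.3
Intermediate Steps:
A(C) = 0
j(l, V) = -3/l (j(l, V) = (0 - 6)/(l + l) = -6*1/(2*l) = -3/l)
Y = 14 (Y = -7*(7*(-1) + 5) = -7*(-7 + 5) = -7*(-2) = 14)
120*(j(13, h) + Y) = 120*(-3/13 + 14) = 120*(179/13) = 21480/13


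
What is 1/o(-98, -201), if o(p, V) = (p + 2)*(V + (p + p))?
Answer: 1/38112 ≈ 2.6238e-5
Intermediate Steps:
o(p, V) = (2 + p)*(V + 2*p)
1/o(-98, -201) = 1/(2*(-201) + 2*(-98)² + 4*(-98) - 201*(-98)) = 1/(-402 + 2*9604 - 392 + 19698) = 1/(-402 + 19208 - 392 + 19698) = 1/38112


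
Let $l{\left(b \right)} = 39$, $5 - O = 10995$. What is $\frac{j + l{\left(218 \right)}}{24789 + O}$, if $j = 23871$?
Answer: $\frac{23910}{13799} \approx 1.7327$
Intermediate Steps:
$O = -10990$ ($O = 5 - 10995 = -10990$)
$\frac{j + l{\left(218 \right)}}{24789 + O} = \frac{23871 + 39}{24789 - 10990} = \frac{23910}{13799}$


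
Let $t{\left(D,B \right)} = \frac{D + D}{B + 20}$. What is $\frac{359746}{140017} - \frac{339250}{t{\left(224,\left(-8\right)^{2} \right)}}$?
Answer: $- \frac{71248272907}{1120136} \approx -63607.0$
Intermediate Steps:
$t{\left(D,B \right)} = \frac{2 D}{20 + B}$
$\frac{359746}{140017} - \frac{339250}{t{\left(224,\left(-8\right)^{2} \right)}} = \frac{359746}{140017} - \frac{339250}{2 \cdot 224 \frac{1}{20 + \left(-8\right)^{2}}} = 359746 \cdot \frac{1}{140017} - \frac{339250}{2 \cdot 224 \frac{1}{20 + 64}} = \frac{359746}{140017} - \frac{339250}{2 \cdot 224 \cdot \frac{1}{84}} = \frac{359746}{140017} - \frac{339250}{\frac{16}{3}} = \frac{359746}{140017} - \frac{508875}{8} = - \frac{71248272907}{1120136}$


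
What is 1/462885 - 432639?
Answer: -200262103514/462885 ≈ -4.3264e+5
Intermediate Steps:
1/462885 - 432639 = -200262103514/462885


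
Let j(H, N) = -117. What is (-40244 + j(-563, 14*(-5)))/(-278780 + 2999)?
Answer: 40361/275781 ≈ 0.14635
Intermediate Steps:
(-40244 + j(-563, 14*(-5)))/(-278780 + 2999) = (-40244 - 117)/(-278780 + 2999) = -40361/(-275781) = -40361*(-1/275781) = 40361/275781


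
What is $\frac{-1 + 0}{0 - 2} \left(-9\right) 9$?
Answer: $- \frac{81}{2} \approx -40.5$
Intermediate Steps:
$\frac{-1 + 0}{0 - 2} \left(-9\right) 9 = - \frac{1}{-2} \left(-9\right) 9 = \left(-1\right) \left(- \frac{1}{2}\right) \left(-9\right) 9 = \frac{1}{2} \left(-9\right) 9 = \left(- \frac{9}{2}\right) 9 = - \frac{81}{2}$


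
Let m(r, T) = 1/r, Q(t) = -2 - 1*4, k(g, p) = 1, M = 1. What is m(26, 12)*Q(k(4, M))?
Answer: -3/13 ≈ -0.23077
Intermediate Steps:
Q(t) = -6 (Q(t) = -2 - 4 = -6)
m(26, 12)*Q(k(4, M)) = -6/26 = (1/26)*(-6) = -3/13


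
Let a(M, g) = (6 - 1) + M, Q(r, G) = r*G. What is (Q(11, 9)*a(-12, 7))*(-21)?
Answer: 14553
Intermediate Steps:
Q(r, G) = G*r
a(M, g) = 5 + M
(Q(11, 9)*a(-12, 7))*(-21) = ((9*11)*(5 - 12))*(-21) = (99*(-7))*(-21) = -693*(-21) = 14553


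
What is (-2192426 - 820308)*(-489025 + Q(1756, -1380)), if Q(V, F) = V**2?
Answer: -7816571503074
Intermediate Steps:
(-2192426 - 820308)*(-489025 + Q(1756, -1380)) = (-2192426 - 820308)*(-489025 + 1756**2) = -3012734*(-489025 + 3083536) = -3012734*2594511 = -7816571503074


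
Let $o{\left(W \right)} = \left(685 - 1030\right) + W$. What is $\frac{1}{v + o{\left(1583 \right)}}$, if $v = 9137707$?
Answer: $\frac{1}{9138945} \approx 1.0942 \cdot 10^{-7}$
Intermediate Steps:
$o{\left(W \right)} = -345 + W$
$\frac{1}{v + o{\left(1583 \right)}} = \frac{1}{9137707 + \left(-345 + 1583\right)} = \frac{1}{9137707 + 1238} = \frac{1}{9138945}$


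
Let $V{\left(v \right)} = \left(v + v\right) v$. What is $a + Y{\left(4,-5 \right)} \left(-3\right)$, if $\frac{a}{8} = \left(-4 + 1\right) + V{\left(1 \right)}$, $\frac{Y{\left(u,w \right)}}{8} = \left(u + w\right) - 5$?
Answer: $136$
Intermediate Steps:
$V{\left(v \right)} = 2 v^{2}$ ($V{\left(v \right)} = 2 v v = 2 v^{2}$)
$Y{\left(u,w \right)} = -40 + 8 u + 8 w$ ($Y{\left(u,w \right)} = 8 \left(\left(u + w\right) - 5\right) = 8 \left(-5 + u + w\right) = -40 + 8 u + 8 w$)
$a = -8$ ($a = 8 \left(\left(-4 + 1\right) + 2 \cdot 1^{2}\right) = 8 \left(-3 + 2 \cdot 1\right) = 8 \left(-3 + 2\right) = 8 \left(-1\right) = -8$)
$a + Y{\left(4,-5 \right)} \left(-3\right) = -8 + \left(-40 + 8 \cdot 4 + 8 \left(-5\right)\right) \left(-3\right) = -8 + \left(-40 + 32 - 40\right) \left(-3\right) = -8 - -144 = -8 + 144 = 136$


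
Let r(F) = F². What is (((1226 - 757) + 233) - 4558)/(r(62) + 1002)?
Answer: -1928/2423 ≈ -0.79571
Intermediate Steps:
(((1226 - 757) + 233) - 4558)/(r(62) + 1002) = (((1226 - 757) + 233) - 4558)/(62² + 1002) = ((469 + 233) - 4558)/(3844 + 1002) = (702 - 4558)/4846 = -3856*1/4846 = -1928/2423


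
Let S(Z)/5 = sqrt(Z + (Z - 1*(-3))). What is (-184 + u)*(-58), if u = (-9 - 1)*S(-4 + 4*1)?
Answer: 10672 + 2900*sqrt(3) ≈ 15695.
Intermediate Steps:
S(Z) = 5*sqrt(3 + 2*Z) (S(Z) = 5*sqrt(Z + (Z - 1*(-3))) = 5*sqrt(Z + (Z + 3)) = 5*sqrt(Z + (3 + Z)) = 5*sqrt(3 + 2*Z))
u = -50*sqrt(3) (u = (-9 - 1)*(5*sqrt(3 + 2*(-4 + 4*1))) = -50*sqrt(3 + 2*(-4 + 4)) = -50*sqrt(3 + 2*0) = -50*sqrt(3 + 0) = -50*sqrt(3) ≈ -86.603)
(-184 + u)*(-58) = (-184 - 50*sqrt(3))*(-58) = 10672 + 2900*sqrt(3)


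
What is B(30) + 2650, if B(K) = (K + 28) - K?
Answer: 2678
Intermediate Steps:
B(K) = 28 (B(K) = (28 + K) - K = 28)
B(30) + 2650 = 28 + 2650 = 2678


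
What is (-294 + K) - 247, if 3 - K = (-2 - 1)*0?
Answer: -538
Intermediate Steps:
K = 3 (K = 3 - (-2 - 1)*0 = 3 - (-3)*0 = 3 - 1*0 = 3 + 0 = 3)
(-294 + K) - 247 = (-294 + 3) - 247 = -291 - 247 = -538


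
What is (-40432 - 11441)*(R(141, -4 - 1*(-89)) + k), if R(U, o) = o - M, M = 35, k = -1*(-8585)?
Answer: -447923355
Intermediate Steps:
k = 8585
R(U, o) = -35 + o (R(U, o) = o - 1*35 = o - 35 = -35 + o)
(-40432 - 11441)*(R(141, -4 - 1*(-89)) + k) = (-40432 - 11441)*((-35 + (-4 - 1*(-89))) + 8585) = -51873*((-35 + (-4 + 89)) + 8585) = -51873*((-35 + 85) + 8585) = -51873*(50 + 8585) = -51873*8635 = -447923355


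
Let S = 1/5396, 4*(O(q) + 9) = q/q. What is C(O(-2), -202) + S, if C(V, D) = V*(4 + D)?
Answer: 9348571/5396 ≈ 1732.5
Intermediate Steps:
O(q) = -35/4 (O(q) = -9 + (q/q)/4 = -9 + (¼)*1 = -9 + ¼ = -35/4)
S = 1/5396 ≈ 0.00018532
C(O(-2), -202) + S = -35*(4 - 202)/4 + 1/5396 = -35/4*(-198) + 1/5396 = 3465/2 + 1/5396 = 9348571/5396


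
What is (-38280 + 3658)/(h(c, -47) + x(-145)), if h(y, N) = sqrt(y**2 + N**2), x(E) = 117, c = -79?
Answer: -311598/403 + 173110*sqrt(2)/403 ≈ -165.72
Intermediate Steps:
h(y, N) = sqrt(N**2 + y**2)
(-38280 + 3658)/(h(c, -47) + x(-145)) = (-38280 + 3658)/(sqrt((-47)**2 + (-79)**2) + 117) = -34622/(sqrt(2209 + 6241) + 117) = -34622/(sqrt(8450) + 117) = -34622/(65*sqrt(2) + 117) = -34622/(117 + 65*sqrt(2))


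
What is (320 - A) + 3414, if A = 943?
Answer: 2791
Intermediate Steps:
(320 - A) + 3414 = (320 - 1*943) + 3414 = (320 - 943) + 3414 = -623 + 3414 = 2791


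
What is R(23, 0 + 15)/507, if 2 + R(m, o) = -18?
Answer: -20/507 ≈ -0.039448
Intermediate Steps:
R(m, o) = -20 (R(m, o) = -2 - 18 = -20)
R(23, 0 + 15)/507 = -20/507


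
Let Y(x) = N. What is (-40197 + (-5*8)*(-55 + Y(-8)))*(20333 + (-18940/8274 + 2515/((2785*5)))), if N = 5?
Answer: -8947390621392862/11521545 ≈ -7.7658e+8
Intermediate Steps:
Y(x) = 5
(-40197 + (-5*8)*(-55 + Y(-8)))*(20333 + (-18940/8274 + 2515/((2785*5)))) = (-40197 + (-5*8)*(-55 + 5))*(20333 + (-18940/8274 + 2515/((2785*5)))) = (-40197 - 40*(-50))*(20333 + (-18940*1/8274 + 2515/13925)) = (-40197 + 2000)*(20333 + (-9470/4137 + 2515*(1/13925))) = -38197*(20333 + (-9470/4137 + 503/2785)) = -38197*(20333 - 24293039/11521545) = -38197*234243281446/11521545 = -8947390621392862/11521545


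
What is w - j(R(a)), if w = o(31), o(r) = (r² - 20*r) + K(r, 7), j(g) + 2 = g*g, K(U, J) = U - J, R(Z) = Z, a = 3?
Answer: 358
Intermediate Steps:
j(g) = -2 + g² (j(g) = -2 + g*g = -2 + g²)
o(r) = -7 + r² - 19*r (o(r) = (r² - 20*r) + (r - 1*7) = (r² - 20*r) + (r - 7) = (r² - 20*r) + (-7 + r) = -7 + r² - 19*r)
w = 365 (w = -7 + 31² - 19*31 = -7 + 961 - 589 = 365)
w - j(R(a)) = 365 - (-2 + 3²) = 365 - (-2 + 9) = 365 - 1*7 = 365 - 7 = 358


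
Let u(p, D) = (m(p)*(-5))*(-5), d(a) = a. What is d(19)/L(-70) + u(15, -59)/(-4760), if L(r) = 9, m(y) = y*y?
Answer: 7963/8568 ≈ 0.92939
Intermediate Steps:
m(y) = y²
u(p, D) = 25*p² (u(p, D) = (p²*(-5))*(-5) = -5*p²*(-5) = 25*p²)
d(19)/L(-70) + u(15, -59)/(-4760) = 19/9 + (25*15²)/(-4760) = 19*(⅑) + (25*225)*(-1/4760) = 19/9 + 5625*(-1/4760) = 19/9 - 1125/952 = 7963/8568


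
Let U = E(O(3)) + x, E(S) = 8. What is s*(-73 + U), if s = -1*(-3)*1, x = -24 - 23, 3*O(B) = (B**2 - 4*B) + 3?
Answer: -336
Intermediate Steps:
O(B) = 1 - 4*B/3 + B**2/3 (O(B) = ((B**2 - 4*B) + 3)/3 = (3 + B**2 - 4*B)/3 = 1 - 4*B/3 + B**2/3)
x = -47
s = 3 (s = 3*1 = 3)
U = -39 (U = 8 - 47 = -39)
s*(-73 + U) = 3*(-73 - 39) = 3*(-112) = -336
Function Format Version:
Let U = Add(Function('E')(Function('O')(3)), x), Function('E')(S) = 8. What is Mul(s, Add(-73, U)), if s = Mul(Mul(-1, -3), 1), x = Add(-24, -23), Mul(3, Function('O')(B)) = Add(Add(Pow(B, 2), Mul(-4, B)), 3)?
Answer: -336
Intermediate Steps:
Function('O')(B) = Add(1, Mul(Rational(-4, 3), B), Mul(Rational(1, 3), Pow(B, 2))) (Function('O')(B) = Mul(Rational(1, 3), Add(Add(Pow(B, 2), Mul(-4, B)), 3)) = Mul(Rational(1, 3), Add(3, Pow(B, 2), Mul(-4, B))) = Add(1, Mul(Rational(-4, 3), B), Mul(Rational(1, 3), Pow(B, 2))))
x = -47
s = 3 (s = Mul(3, 1) = 3)
U = -39 (U = Add(8, -47) = -39)
Mul(s, Add(-73, U)) = Mul(3, Add(-73, -39)) = Mul(3, -112) = -336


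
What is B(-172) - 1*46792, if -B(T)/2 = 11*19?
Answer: -47210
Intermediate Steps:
B(T) = -418 (B(T) = -22*19 = -2*209 = -418)
B(-172) - 1*46792 = -418 - 1*46792 = -418 - 46792 = -47210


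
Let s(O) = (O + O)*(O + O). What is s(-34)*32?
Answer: 147968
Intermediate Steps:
s(O) = 4*O² (s(O) = (2*O)*(2*O) = 4*O²)
s(-34)*32 = (4*(-34)²)*32 = (4*1156)*32 = 4624*32 = 147968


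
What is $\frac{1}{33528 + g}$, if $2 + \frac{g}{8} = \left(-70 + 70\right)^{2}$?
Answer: $\frac{1}{33512} \approx 2.984 \cdot 10^{-5}$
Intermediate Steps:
$g = -16$ ($g = -16 + 8 \left(-70 + 70\right)^{2} = -16 + 8 \cdot 0^{2} = -16 + 8 \cdot 0 = -16 + 0 = -16$)
$\frac{1}{33528 + g} = \frac{1}{33528 - 16} = \frac{1}{33512}$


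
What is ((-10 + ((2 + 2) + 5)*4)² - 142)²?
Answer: 285156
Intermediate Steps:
((-10 + ((2 + 2) + 5)*4)² - 142)² = ((-10 + (4 + 5)*4)² - 142)² = ((-10 + 9*4)² - 142)² = ((-10 + 36)² - 142)² = (26² - 142)² = (676 - 142)² = 534² = 285156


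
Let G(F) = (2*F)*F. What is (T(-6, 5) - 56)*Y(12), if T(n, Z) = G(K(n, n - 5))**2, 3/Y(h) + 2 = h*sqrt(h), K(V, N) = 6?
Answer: 7692/431 + 92304*sqrt(3)/431 ≈ 388.79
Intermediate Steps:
G(F) = 2*F**2
Y(h) = 3/(-2 + h**(3/2)) (Y(h) = 3/(-2 + h*sqrt(h)) = 3/(-2 + h**(3/2)))
T(n, Z) = 5184 (T(n, Z) = (2*6**2)**2 = (2*36)**2 = 72**2 = 5184)
(T(-6, 5) - 56)*Y(12) = (5184 - 56)*(3/(-2 + 12**(3/2))) = 5128*(3/(-2 + 24*sqrt(3))) = 15384/(-2 + 24*sqrt(3))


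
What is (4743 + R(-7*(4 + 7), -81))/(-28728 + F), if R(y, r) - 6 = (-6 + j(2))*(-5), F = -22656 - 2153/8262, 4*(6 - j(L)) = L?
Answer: -39256893/424536761 ≈ -0.092470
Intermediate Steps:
j(L) = 6 - L/4
F = -187186025/8262 (F = -22656 - 2153/8262 = -187186025/8262 ≈ -22656.)
R(y, r) = 17/2 (R(y, r) = 6 + (-6 + (6 - ¼*2))*(-5) = 6 + (-6 + (6 - ½))*(-5) = 6 + (-6 + 11/2)*(-5) = 6 - ½*(-5) = 6 + 5/2 = 17/2)
(4743 + R(-7*(4 + 7), -81))/(-28728 + F) = (4743 + 17/2)/(-28728 - 187186025/8262) = 9503/(2*(-424536761/8262)) = (9503/2)*(-8262/424536761) = -39256893/424536761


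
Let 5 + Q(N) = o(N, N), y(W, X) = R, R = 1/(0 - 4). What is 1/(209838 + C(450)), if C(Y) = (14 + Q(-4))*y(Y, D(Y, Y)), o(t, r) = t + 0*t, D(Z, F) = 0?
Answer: 4/839347 ≈ 4.7656e-6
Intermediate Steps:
R = -¼ (R = 1/(-4) = -¼ ≈ -0.25000)
o(t, r) = t (o(t, r) = t + 0 = t)
y(W, X) = -¼
Q(N) = -5 + N
C(Y) = -5/4 (C(Y) = (14 + (-5 - 4))*(-¼) = (14 - 9)*(-¼) = 5*(-¼) = -5/4)
1/(209838 + C(450)) = 1/(209838 - 5/4) = 1/(839347/4) = 4/839347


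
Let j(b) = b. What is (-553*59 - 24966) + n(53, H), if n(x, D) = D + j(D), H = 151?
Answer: -57291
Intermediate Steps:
n(x, D) = 2*D (n(x, D) = D + D = 2*D)
(-553*59 - 24966) + n(53, H) = (-553*59 - 24966) + 2*151 = (-32627 - 24966) + 302 = -57593 + 302 = -57291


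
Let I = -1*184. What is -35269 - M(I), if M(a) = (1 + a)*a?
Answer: -68941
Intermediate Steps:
I = -184
M(a) = a*(1 + a)
-35269 - M(I) = -35269 - (-184)*(1 - 184) = -35269 - (-184)*(-183) = -35269 - 1*33672 = -35269 - 33672 = -68941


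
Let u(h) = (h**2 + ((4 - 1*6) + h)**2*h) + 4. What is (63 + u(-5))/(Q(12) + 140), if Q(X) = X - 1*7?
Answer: -153/145 ≈ -1.0552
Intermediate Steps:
Q(X) = -7 + X (Q(X) = X - 7 = -7 + X)
u(h) = 4 + h**2 + h*(-2 + h)**2 (u(h) = (h**2 + ((4 - 6) + h)**2*h) + 4 = (h**2 + (-2 + h)**2*h) + 4 = (h**2 + h*(-2 + h)**2) + 4 = 4 + h**2 + h*(-2 + h)**2)
(63 + u(-5))/(Q(12) + 140) = (63 + (4 + (-5)**2 - 5*(-2 - 5)**2))/((-7 + 12) + 140) = (63 + (4 + 25 - 5*(-7)**2))/(5 + 140) = (63 + (4 + 25 - 5*49))/145 = (63 + (4 + 25 - 245))*(1/145) = (63 - 216)*(1/145) = -153*1/145 = -153/145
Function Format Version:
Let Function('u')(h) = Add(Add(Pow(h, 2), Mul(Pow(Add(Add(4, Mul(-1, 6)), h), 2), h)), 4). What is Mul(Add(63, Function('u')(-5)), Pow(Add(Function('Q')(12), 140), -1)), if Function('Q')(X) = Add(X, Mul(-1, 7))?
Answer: Rational(-153, 145) ≈ -1.0552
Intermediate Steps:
Function('Q')(X) = Add(-7, X) (Function('Q')(X) = Add(X, -7) = Add(-7, X))
Function('u')(h) = Add(4, Pow(h, 2), Mul(h, Pow(Add(-2, h), 2))) (Function('u')(h) = Add(Add(Pow(h, 2), Mul(Pow(Add(Add(4, -6), h), 2), h)), 4) = Add(Add(Pow(h, 2), Mul(Pow(Add(-2, h), 2), h)), 4) = Add(Add(Pow(h, 2), Mul(h, Pow(Add(-2, h), 2))), 4) = Add(4, Pow(h, 2), Mul(h, Pow(Add(-2, h), 2))))
Mul(Add(63, Function('u')(-5)), Pow(Add(Function('Q')(12), 140), -1)) = Mul(Add(63, Add(4, Pow(-5, 2), Mul(-5, Pow(Add(-2, -5), 2)))), Pow(Add(Add(-7, 12), 140), -1)) = Mul(Add(63, Add(4, 25, Mul(-5, Pow(-7, 2)))), Pow(Add(5, 140), -1)) = Mul(Add(63, Add(4, 25, Mul(-5, 49))), Pow(145, -1)) = Mul(Add(63, Add(4, 25, -245)), Rational(1, 145)) = Mul(Add(63, -216), Rational(1, 145)) = Mul(-153, Rational(1, 145)) = Rational(-153, 145)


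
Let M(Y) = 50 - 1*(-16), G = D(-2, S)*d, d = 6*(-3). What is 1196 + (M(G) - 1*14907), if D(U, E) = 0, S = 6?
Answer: -13645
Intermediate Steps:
d = -18
G = 0 (G = 0*(-18) = 0)
M(Y) = 66 (M(Y) = 50 + 16 = 66)
1196 + (M(G) - 1*14907) = 1196 + (66 - 1*14907) = 1196 + (66 - 14907) = 1196 - 14841 = -13645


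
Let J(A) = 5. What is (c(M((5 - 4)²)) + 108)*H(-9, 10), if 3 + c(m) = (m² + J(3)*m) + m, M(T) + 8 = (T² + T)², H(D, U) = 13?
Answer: 1261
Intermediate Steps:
M(T) = -8 + (T + T²)² (M(T) = -8 + (T² + T)² = -8 + (T + T²)²)
c(m) = -3 + m² + 6*m (c(m) = -3 + ((m² + 5*m) + m) = -3 + (m² + 6*m) = -3 + m² + 6*m)
(c(M((5 - 4)²)) + 108)*H(-9, 10) = ((-3 + (-8 + ((5 - 4)²)²*(1 + (5 - 4)²)²)² + 6*(-8 + ((5 - 4)²)²*(1 + (5 - 4)²)²)) + 108)*13 = ((-3 + (-8 + (1²)²*(1 + 1²)²)² + 6*(-8 + (1²)²*(1 + 1²)²)) + 108)*13 = ((-3 + (-8 + 1²*(1 + 1)²)² + 6*(-8 + 1²*(1 + 1)²)) + 108)*13 = ((-3 + (-8 + 1*2²)² + 6*(-8 + 1*2²)) + 108)*13 = ((-3 + (-8 + 1*4)² + 6*(-8 + 1*4)) + 108)*13 = ((-3 + (-8 + 4)² + 6*(-8 + 4)) + 108)*13 = ((-3 + (-4)² + 6*(-4)) + 108)*13 = ((-3 + 16 - 24) + 108)*13 = (-11 + 108)*13 = 97*13 = 1261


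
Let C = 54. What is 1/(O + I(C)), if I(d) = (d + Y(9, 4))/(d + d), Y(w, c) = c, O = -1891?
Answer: -54/102085 ≈ -0.00052897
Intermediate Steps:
I(d) = (4 + d)/(2*d) (I(d) = (d + 4)/(d + d) = (4 + d)/((2*d)) = (4 + d)*(1/(2*d)) = (4 + d)/(2*d))
1/(O + I(C)) = 1/(-1891 + (½)*(4 + 54)/54) = 1/(-1891 + (½)*(1/54)*58) = 1/(-1891 + 29/54) = 1/(-102085/54) = -54/102085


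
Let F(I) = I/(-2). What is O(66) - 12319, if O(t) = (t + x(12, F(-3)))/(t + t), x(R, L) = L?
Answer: -1084027/88 ≈ -12318.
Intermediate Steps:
F(I) = -I/2 (F(I) = I*(-1/2) = -I/2)
O(t) = (3/2 + t)/(2*t) (O(t) = (t - 1/2*(-3))/(t + t) = (t + 3/2)/((2*t)) = (3/2 + t)*(1/(2*t)) = (3/2 + t)/(2*t))
O(66) - 12319 = (1/4)*(3 + 2*66)/66 - 12319 = (1/4)*(1/66)*(3 + 132) - 12319 = (1/4)*(1/66)*135 - 12319 = 45/88 - 12319 = -1084027/88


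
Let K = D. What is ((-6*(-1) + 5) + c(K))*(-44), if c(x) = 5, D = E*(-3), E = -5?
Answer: -704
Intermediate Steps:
D = 15 (D = -5*(-3) = 15)
K = 15
((-6*(-1) + 5) + c(K))*(-44) = ((-6*(-1) + 5) + 5)*(-44) = ((6 + 5) + 5)*(-44) = (11 + 5)*(-44) = 16*(-44) = -704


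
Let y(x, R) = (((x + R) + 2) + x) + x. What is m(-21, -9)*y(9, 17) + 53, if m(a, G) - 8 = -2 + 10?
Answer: 789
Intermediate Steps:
m(a, G) = 16 (m(a, G) = 8 + (-2 + 10) = 8 + 8 = 16)
y(x, R) = 2 + R + 3*x (y(x, R) = (((R + x) + 2) + x) + x = ((2 + R + x) + x) + x = (2 + R + 2*x) + x = 2 + R + 3*x)
m(-21, -9)*y(9, 17) + 53 = 16*(2 + 17 + 3*9) + 53 = 16*(2 + 17 + 27) + 53 = 16*46 + 53 = 736 + 53 = 789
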